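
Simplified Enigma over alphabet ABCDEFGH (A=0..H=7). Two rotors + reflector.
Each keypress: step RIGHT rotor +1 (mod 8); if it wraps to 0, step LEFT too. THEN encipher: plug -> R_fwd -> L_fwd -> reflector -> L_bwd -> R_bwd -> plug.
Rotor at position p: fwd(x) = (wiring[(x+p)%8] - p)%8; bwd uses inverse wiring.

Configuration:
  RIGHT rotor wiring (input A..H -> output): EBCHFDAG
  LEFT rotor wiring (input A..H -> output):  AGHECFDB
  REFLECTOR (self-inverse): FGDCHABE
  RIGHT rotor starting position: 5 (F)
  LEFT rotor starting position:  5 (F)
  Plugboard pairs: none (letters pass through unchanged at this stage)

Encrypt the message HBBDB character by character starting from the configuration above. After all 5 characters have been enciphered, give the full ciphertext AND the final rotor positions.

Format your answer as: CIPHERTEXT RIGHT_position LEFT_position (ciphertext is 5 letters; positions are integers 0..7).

Answer: DDCGF 2 6

Derivation:
Char 1 ('H'): step: R->6, L=5; H->plug->H->R->F->L->C->refl->D->L'->D->R'->D->plug->D
Char 2 ('B'): step: R->7, L=5; B->plug->B->R->F->L->C->refl->D->L'->D->R'->D->plug->D
Char 3 ('B'): step: R->0, L->6 (L advanced); B->plug->B->R->B->L->D->refl->C->L'->C->R'->C->plug->C
Char 4 ('D'): step: R->1, L=6; D->plug->D->R->E->L->B->refl->G->L'->F->R'->G->plug->G
Char 5 ('B'): step: R->2, L=6; B->plug->B->R->F->L->G->refl->B->L'->E->R'->F->plug->F
Final: ciphertext=DDCGF, RIGHT=2, LEFT=6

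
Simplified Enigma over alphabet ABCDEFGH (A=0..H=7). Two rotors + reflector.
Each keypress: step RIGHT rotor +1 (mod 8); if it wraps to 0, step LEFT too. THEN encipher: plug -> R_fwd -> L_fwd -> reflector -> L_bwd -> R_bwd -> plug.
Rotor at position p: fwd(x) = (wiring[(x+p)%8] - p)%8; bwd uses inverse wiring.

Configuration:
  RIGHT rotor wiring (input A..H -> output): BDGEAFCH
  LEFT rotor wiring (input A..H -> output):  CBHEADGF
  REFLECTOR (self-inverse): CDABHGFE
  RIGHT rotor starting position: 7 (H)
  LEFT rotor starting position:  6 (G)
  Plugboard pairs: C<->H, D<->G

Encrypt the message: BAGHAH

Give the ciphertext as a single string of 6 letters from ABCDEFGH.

Char 1 ('B'): step: R->0, L->7 (L advanced); B->plug->B->R->D->L->A->refl->C->L'->C->R'->G->plug->D
Char 2 ('A'): step: R->1, L=7; A->plug->A->R->C->L->C->refl->A->L'->D->R'->C->plug->H
Char 3 ('G'): step: R->2, L=7; G->plug->D->R->D->L->A->refl->C->L'->C->R'->B->plug->B
Char 4 ('H'): step: R->3, L=7; H->plug->C->R->C->L->C->refl->A->L'->D->R'->H->plug->C
Char 5 ('A'): step: R->4, L=7; A->plug->A->R->E->L->F->refl->G->L'->A->R'->H->plug->C
Char 6 ('H'): step: R->5, L=7; H->plug->C->R->C->L->C->refl->A->L'->D->R'->H->plug->C

Answer: DHBCCC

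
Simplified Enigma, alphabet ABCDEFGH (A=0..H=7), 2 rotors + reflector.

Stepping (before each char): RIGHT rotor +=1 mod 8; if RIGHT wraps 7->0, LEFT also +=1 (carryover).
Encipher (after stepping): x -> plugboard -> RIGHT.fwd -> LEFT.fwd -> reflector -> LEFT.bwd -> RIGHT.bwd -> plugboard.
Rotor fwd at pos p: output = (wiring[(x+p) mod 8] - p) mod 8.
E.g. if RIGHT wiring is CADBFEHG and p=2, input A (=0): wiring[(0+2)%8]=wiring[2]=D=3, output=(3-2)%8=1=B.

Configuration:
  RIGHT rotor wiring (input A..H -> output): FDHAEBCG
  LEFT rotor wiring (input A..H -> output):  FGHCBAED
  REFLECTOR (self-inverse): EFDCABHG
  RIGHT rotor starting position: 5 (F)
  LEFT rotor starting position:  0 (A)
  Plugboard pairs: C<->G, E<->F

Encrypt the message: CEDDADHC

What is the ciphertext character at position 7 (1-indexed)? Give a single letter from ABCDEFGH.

Char 1 ('C'): step: R->6, L=0; C->plug->G->R->G->L->E->refl->A->L'->F->R'->D->plug->D
Char 2 ('E'): step: R->7, L=0; E->plug->F->R->F->L->A->refl->E->L'->G->R'->B->plug->B
Char 3 ('D'): step: R->0, L->1 (L advanced); D->plug->D->R->A->L->F->refl->B->L'->C->R'->G->plug->C
Char 4 ('D'): step: R->1, L=1; D->plug->D->R->D->L->A->refl->E->L'->H->R'->C->plug->G
Char 5 ('A'): step: R->2, L=1; A->plug->A->R->F->L->D->refl->C->L'->G->R'->B->plug->B
Char 6 ('D'): step: R->3, L=1; D->plug->D->R->H->L->E->refl->A->L'->D->R'->E->plug->F
Char 7 ('H'): step: R->4, L=1; H->plug->H->R->E->L->H->refl->G->L'->B->R'->E->plug->F

F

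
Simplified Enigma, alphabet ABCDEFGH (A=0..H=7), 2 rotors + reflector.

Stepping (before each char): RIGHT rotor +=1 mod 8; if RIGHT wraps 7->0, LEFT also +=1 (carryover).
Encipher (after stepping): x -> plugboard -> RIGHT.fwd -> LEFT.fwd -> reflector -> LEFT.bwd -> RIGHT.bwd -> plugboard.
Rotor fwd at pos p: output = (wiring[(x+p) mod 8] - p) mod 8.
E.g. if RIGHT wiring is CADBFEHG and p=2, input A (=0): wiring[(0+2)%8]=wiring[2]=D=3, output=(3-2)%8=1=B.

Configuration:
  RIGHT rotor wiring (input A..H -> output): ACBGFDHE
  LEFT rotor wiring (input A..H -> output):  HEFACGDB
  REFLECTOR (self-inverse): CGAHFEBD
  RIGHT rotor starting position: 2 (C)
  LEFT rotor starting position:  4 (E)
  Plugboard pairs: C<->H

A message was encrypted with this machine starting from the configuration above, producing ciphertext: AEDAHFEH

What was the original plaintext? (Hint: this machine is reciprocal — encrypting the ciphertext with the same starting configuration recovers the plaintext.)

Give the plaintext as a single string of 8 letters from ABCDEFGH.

Char 1 ('A'): step: R->3, L=4; A->plug->A->R->D->L->F->refl->E->L'->H->R'->G->plug->G
Char 2 ('E'): step: R->4, L=4; E->plug->E->R->E->L->D->refl->H->L'->C->R'->H->plug->C
Char 3 ('D'): step: R->5, L=4; D->plug->D->R->D->L->F->refl->E->L'->H->R'->C->plug->H
Char 4 ('A'): step: R->6, L=4; A->plug->A->R->B->L->C->refl->A->L'->F->R'->H->plug->C
Char 5 ('H'): step: R->7, L=4; H->plug->C->R->D->L->F->refl->E->L'->H->R'->E->plug->E
Char 6 ('F'): step: R->0, L->5 (L advanced); F->plug->F->R->D->L->C->refl->A->L'->F->R'->E->plug->E
Char 7 ('E'): step: R->1, L=5; E->plug->E->R->C->L->E->refl->F->L'->H->R'->H->plug->C
Char 8 ('H'): step: R->2, L=5; H->plug->C->R->D->L->C->refl->A->L'->F->R'->E->plug->E

Answer: GCHCEECE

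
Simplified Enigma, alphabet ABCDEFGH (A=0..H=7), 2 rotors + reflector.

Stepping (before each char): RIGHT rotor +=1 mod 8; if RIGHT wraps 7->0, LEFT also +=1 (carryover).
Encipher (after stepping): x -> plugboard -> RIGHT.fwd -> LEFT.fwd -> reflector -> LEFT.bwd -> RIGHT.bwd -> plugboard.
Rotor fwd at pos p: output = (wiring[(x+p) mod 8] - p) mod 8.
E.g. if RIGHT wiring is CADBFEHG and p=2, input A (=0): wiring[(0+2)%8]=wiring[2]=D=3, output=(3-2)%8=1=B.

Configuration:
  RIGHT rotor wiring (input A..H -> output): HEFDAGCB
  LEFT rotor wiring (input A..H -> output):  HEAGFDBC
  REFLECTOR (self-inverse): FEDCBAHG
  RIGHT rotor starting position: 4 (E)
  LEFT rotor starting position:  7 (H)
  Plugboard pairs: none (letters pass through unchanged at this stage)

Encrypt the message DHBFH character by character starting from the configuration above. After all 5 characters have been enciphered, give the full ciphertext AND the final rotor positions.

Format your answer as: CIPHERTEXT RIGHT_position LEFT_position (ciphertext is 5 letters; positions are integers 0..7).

Char 1 ('D'): step: R->5, L=7; D->plug->D->R->C->L->F->refl->A->L'->B->R'->A->plug->A
Char 2 ('H'): step: R->6, L=7; H->plug->H->R->A->L->D->refl->C->L'->H->R'->E->plug->E
Char 3 ('B'): step: R->7, L=7; B->plug->B->R->A->L->D->refl->C->L'->H->R'->G->plug->G
Char 4 ('F'): step: R->0, L->0 (L advanced); F->plug->F->R->G->L->B->refl->E->L'->B->R'->H->plug->H
Char 5 ('H'): step: R->1, L=0; H->plug->H->R->G->L->B->refl->E->L'->B->R'->F->plug->F
Final: ciphertext=AEGHF, RIGHT=1, LEFT=0

Answer: AEGHF 1 0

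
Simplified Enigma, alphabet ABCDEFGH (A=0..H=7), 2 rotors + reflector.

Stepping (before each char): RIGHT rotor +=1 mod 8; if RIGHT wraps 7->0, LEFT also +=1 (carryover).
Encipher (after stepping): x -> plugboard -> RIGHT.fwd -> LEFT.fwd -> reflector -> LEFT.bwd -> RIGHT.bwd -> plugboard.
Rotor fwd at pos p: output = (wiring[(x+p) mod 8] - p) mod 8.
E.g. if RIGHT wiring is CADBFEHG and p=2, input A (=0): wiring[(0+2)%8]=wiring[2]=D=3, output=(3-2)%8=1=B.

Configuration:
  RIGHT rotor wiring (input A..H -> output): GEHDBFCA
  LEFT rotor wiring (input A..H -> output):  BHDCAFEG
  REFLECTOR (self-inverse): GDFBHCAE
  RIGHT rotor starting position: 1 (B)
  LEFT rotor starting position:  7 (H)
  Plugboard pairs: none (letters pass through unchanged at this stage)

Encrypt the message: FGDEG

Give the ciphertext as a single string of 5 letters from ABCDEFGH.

Answer: HDADC

Derivation:
Char 1 ('F'): step: R->2, L=7; F->plug->F->R->G->L->G->refl->A->L'->C->R'->H->plug->H
Char 2 ('G'): step: R->3, L=7; G->plug->G->R->B->L->C->refl->F->L'->H->R'->D->plug->D
Char 3 ('D'): step: R->4, L=7; D->plug->D->R->E->L->D->refl->B->L'->F->R'->A->plug->A
Char 4 ('E'): step: R->5, L=7; E->plug->E->R->H->L->F->refl->C->L'->B->R'->D->plug->D
Char 5 ('G'): step: R->6, L=7; G->plug->G->R->D->L->E->refl->H->L'->A->R'->C->plug->C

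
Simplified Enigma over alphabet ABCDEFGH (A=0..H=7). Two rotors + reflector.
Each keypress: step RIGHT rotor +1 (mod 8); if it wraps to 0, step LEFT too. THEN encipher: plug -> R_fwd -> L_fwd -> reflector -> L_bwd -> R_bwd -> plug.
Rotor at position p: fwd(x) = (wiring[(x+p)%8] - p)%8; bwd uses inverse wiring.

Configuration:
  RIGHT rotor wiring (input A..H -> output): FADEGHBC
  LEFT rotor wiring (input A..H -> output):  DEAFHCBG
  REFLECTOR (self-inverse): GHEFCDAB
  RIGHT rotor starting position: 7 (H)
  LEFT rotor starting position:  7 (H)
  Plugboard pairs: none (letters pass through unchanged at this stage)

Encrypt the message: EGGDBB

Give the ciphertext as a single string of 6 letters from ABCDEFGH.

Char 1 ('E'): step: R->0, L->0 (L advanced); E->plug->E->R->G->L->B->refl->H->L'->E->R'->D->plug->D
Char 2 ('G'): step: R->1, L=0; G->plug->G->R->B->L->E->refl->C->L'->F->R'->D->plug->D
Char 3 ('G'): step: R->2, L=0; G->plug->G->R->D->L->F->refl->D->L'->A->R'->F->plug->F
Char 4 ('D'): step: R->3, L=0; D->plug->D->R->G->L->B->refl->H->L'->E->R'->C->plug->C
Char 5 ('B'): step: R->4, L=0; B->plug->B->R->D->L->F->refl->D->L'->A->R'->H->plug->H
Char 6 ('B'): step: R->5, L=0; B->plug->B->R->E->L->H->refl->B->L'->G->R'->F->plug->F

Answer: DDFCHF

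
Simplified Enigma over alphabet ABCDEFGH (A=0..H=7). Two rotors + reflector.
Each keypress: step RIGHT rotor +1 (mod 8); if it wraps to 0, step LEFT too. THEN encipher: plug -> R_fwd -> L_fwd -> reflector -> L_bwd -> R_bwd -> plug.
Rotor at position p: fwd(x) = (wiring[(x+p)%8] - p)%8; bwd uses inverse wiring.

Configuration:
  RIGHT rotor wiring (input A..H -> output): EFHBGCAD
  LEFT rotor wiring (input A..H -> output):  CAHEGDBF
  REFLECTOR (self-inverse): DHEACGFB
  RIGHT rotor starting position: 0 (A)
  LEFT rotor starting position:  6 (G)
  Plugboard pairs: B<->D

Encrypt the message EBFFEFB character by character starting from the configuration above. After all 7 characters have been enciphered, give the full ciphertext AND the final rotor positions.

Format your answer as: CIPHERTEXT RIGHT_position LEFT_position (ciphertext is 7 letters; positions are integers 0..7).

Answer: AEHCCAC 7 6

Derivation:
Char 1 ('E'): step: R->1, L=6; E->plug->E->R->B->L->H->refl->B->L'->E->R'->A->plug->A
Char 2 ('B'): step: R->2, L=6; B->plug->D->R->A->L->D->refl->A->L'->G->R'->E->plug->E
Char 3 ('F'): step: R->3, L=6; F->plug->F->R->B->L->H->refl->B->L'->E->R'->H->plug->H
Char 4 ('F'): step: R->4, L=6; F->plug->F->R->B->L->H->refl->B->L'->E->R'->C->plug->C
Char 5 ('E'): step: R->5, L=6; E->plug->E->R->A->L->D->refl->A->L'->G->R'->C->plug->C
Char 6 ('F'): step: R->6, L=6; F->plug->F->R->D->L->C->refl->E->L'->C->R'->A->plug->A
Char 7 ('B'): step: R->7, L=6; B->plug->D->R->A->L->D->refl->A->L'->G->R'->C->plug->C
Final: ciphertext=AEHCCAC, RIGHT=7, LEFT=6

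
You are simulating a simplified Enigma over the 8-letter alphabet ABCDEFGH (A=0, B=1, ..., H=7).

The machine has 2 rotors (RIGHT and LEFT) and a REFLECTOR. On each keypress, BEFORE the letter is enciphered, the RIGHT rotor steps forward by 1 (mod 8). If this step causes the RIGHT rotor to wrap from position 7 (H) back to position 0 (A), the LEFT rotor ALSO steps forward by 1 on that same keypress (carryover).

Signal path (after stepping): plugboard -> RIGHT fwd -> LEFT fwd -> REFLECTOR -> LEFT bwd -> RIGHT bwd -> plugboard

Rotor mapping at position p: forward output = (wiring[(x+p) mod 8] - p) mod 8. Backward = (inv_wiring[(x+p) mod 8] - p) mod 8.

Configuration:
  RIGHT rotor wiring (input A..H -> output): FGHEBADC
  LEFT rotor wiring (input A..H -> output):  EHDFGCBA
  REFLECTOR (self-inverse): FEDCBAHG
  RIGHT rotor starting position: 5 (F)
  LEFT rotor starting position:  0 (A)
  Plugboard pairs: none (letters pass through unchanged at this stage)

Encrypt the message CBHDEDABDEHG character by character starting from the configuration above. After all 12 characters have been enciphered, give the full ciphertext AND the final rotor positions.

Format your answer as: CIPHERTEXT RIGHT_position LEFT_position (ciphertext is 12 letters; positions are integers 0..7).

Char 1 ('C'): step: R->6, L=0; C->plug->C->R->H->L->A->refl->F->L'->D->R'->G->plug->G
Char 2 ('B'): step: R->7, L=0; B->plug->B->R->G->L->B->refl->E->L'->A->R'->D->plug->D
Char 3 ('H'): step: R->0, L->1 (L advanced); H->plug->H->R->C->L->E->refl->B->L'->E->R'->D->plug->D
Char 4 ('D'): step: R->1, L=1; D->plug->D->R->A->L->G->refl->H->L'->G->R'->B->plug->B
Char 5 ('E'): step: R->2, L=1; E->plug->E->R->B->L->C->refl->D->L'->H->R'->C->plug->C
Char 6 ('D'): step: R->3, L=1; D->plug->D->R->A->L->G->refl->H->L'->G->R'->B->plug->B
Char 7 ('A'): step: R->4, L=1; A->plug->A->R->F->L->A->refl->F->L'->D->R'->G->plug->G
Char 8 ('B'): step: R->5, L=1; B->plug->B->R->G->L->H->refl->G->L'->A->R'->D->plug->D
Char 9 ('D'): step: R->6, L=1; D->plug->D->R->A->L->G->refl->H->L'->G->R'->F->plug->F
Char 10 ('E'): step: R->7, L=1; E->plug->E->R->F->L->A->refl->F->L'->D->R'->A->plug->A
Char 11 ('H'): step: R->0, L->2 (L advanced); H->plug->H->R->C->L->E->refl->B->L'->A->R'->F->plug->F
Char 12 ('G'): step: R->1, L=2; G->plug->G->R->B->L->D->refl->C->L'->G->R'->B->plug->B
Final: ciphertext=GDDBCBGDFAFB, RIGHT=1, LEFT=2

Answer: GDDBCBGDFAFB 1 2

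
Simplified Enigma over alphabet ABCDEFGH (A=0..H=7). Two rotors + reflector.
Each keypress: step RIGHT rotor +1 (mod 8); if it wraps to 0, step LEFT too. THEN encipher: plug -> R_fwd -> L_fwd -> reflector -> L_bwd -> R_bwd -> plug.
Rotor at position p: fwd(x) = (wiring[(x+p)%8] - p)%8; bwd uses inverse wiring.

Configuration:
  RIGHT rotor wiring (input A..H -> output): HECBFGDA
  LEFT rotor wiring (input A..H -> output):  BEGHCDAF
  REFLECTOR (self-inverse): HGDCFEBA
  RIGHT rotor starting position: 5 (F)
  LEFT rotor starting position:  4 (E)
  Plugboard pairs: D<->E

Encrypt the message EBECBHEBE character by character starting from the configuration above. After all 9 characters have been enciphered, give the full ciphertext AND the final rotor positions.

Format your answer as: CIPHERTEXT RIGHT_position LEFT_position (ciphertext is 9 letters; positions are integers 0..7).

Char 1 ('E'): step: R->6, L=4; E->plug->D->R->G->L->C->refl->D->L'->H->R'->G->plug->G
Char 2 ('B'): step: R->7, L=4; B->plug->B->R->A->L->G->refl->B->L'->D->R'->D->plug->E
Char 3 ('E'): step: R->0, L->5 (L advanced); E->plug->D->R->B->L->D->refl->C->L'->G->R'->F->plug->F
Char 4 ('C'): step: R->1, L=5; C->plug->C->R->A->L->G->refl->B->L'->F->R'->E->plug->D
Char 5 ('B'): step: R->2, L=5; B->plug->B->R->H->L->F->refl->E->L'->D->R'->C->plug->C
Char 6 ('H'): step: R->3, L=5; H->plug->H->R->H->L->F->refl->E->L'->D->R'->C->plug->C
Char 7 ('E'): step: R->4, L=5; E->plug->D->R->E->L->H->refl->A->L'->C->R'->B->plug->B
Char 8 ('B'): step: R->5, L=5; B->plug->B->R->G->L->C->refl->D->L'->B->R'->A->plug->A
Char 9 ('E'): step: R->6, L=5; E->plug->D->R->G->L->C->refl->D->L'->B->R'->C->plug->C
Final: ciphertext=GEFDCCBAC, RIGHT=6, LEFT=5

Answer: GEFDCCBAC 6 5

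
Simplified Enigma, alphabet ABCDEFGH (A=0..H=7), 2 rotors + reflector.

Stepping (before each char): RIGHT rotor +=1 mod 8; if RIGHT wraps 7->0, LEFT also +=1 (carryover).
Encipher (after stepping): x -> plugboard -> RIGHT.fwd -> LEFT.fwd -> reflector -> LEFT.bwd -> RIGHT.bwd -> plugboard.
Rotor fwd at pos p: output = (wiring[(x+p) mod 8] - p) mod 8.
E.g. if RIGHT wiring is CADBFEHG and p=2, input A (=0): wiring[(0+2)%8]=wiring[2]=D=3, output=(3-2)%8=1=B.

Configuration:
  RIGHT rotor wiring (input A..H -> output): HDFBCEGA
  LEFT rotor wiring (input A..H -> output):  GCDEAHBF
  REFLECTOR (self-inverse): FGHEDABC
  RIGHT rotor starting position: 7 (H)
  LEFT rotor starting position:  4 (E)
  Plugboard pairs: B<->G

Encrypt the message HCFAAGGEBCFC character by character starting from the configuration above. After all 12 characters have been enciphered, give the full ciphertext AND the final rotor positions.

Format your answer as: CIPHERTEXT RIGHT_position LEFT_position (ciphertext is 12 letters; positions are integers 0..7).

Char 1 ('H'): step: R->0, L->5 (L advanced); H->plug->H->R->A->L->C->refl->H->L'->G->R'->G->plug->B
Char 2 ('C'): step: R->1, L=5; C->plug->C->R->A->L->C->refl->H->L'->G->R'->H->plug->H
Char 3 ('F'): step: R->2, L=5; F->plug->F->R->G->L->H->refl->C->L'->A->R'->C->plug->C
Char 4 ('A'): step: R->3, L=5; A->plug->A->R->G->L->H->refl->C->L'->A->R'->G->plug->B
Char 5 ('A'): step: R->4, L=5; A->plug->A->R->G->L->H->refl->C->L'->A->R'->B->plug->G
Char 6 ('G'): step: R->5, L=5; G->plug->B->R->B->L->E->refl->D->L'->H->R'->A->plug->A
Char 7 ('G'): step: R->6, L=5; G->plug->B->R->C->L->A->refl->F->L'->E->R'->G->plug->B
Char 8 ('E'): step: R->7, L=5; E->plug->E->R->C->L->A->refl->F->L'->E->R'->C->plug->C
Char 9 ('B'): step: R->0, L->6 (L advanced); B->plug->G->R->G->L->C->refl->H->L'->B->R'->D->plug->D
Char 10 ('C'): step: R->1, L=6; C->plug->C->R->A->L->D->refl->E->L'->D->R'->E->plug->E
Char 11 ('F'): step: R->2, L=6; F->plug->F->R->G->L->C->refl->H->L'->B->R'->H->plug->H
Char 12 ('C'): step: R->3, L=6; C->plug->C->R->B->L->H->refl->C->L'->G->R'->A->plug->A
Final: ciphertext=BHCBGABCDEHA, RIGHT=3, LEFT=6

Answer: BHCBGABCDEHA 3 6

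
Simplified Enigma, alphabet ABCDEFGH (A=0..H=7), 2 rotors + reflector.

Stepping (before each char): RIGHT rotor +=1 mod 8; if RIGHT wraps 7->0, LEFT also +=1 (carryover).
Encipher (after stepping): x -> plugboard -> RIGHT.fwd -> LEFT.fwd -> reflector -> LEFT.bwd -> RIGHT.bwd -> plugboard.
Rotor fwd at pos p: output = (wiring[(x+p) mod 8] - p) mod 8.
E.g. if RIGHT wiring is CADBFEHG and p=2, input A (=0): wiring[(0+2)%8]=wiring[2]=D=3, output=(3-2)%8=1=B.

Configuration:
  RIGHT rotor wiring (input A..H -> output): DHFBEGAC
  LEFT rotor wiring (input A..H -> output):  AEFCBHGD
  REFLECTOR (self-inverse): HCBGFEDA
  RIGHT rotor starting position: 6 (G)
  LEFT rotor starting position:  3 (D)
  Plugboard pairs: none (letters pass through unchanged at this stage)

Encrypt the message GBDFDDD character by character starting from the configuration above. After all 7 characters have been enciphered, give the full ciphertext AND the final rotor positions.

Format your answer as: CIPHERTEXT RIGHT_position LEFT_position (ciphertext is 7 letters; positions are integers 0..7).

Char 1 ('G'): step: R->7, L=3; G->plug->G->R->H->L->C->refl->B->L'->G->R'->D->plug->D
Char 2 ('B'): step: R->0, L->4 (L advanced); B->plug->B->R->H->L->G->refl->D->L'->B->R'->D->plug->D
Char 3 ('D'): step: R->1, L=4; D->plug->D->R->D->L->H->refl->A->L'->F->R'->E->plug->E
Char 4 ('F'): step: R->2, L=4; F->plug->F->R->A->L->F->refl->E->L'->E->R'->D->plug->D
Char 5 ('D'): step: R->3, L=4; D->plug->D->R->F->L->A->refl->H->L'->D->R'->C->plug->C
Char 6 ('D'): step: R->4, L=4; D->plug->D->R->G->L->B->refl->C->L'->C->R'->B->plug->B
Char 7 ('D'): step: R->5, L=4; D->plug->D->R->G->L->B->refl->C->L'->C->R'->E->plug->E
Final: ciphertext=DDEDCBE, RIGHT=5, LEFT=4

Answer: DDEDCBE 5 4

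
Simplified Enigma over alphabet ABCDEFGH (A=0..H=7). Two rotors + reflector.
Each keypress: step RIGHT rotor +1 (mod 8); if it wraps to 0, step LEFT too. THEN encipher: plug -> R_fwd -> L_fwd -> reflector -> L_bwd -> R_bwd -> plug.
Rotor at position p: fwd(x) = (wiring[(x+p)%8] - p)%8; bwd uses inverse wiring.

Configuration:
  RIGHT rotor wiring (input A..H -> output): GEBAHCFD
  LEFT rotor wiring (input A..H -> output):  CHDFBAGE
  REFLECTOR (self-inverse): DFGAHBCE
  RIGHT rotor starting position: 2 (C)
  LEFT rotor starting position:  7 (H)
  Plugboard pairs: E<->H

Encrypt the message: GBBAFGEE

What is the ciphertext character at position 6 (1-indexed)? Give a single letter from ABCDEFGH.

Char 1 ('G'): step: R->3, L=7; G->plug->G->R->B->L->D->refl->A->L'->C->R'->D->plug->D
Char 2 ('B'): step: R->4, L=7; B->plug->B->R->G->L->B->refl->F->L'->A->R'->F->plug->F
Char 3 ('B'): step: R->5, L=7; B->plug->B->R->A->L->F->refl->B->L'->G->R'->C->plug->C
Char 4 ('A'): step: R->6, L=7; A->plug->A->R->H->L->H->refl->E->L'->D->R'->E->plug->H
Char 5 ('F'): step: R->7, L=7; F->plug->F->R->A->L->F->refl->B->L'->G->R'->H->plug->E
Char 6 ('G'): step: R->0, L->0 (L advanced); G->plug->G->R->F->L->A->refl->D->L'->C->R'->F->plug->F

F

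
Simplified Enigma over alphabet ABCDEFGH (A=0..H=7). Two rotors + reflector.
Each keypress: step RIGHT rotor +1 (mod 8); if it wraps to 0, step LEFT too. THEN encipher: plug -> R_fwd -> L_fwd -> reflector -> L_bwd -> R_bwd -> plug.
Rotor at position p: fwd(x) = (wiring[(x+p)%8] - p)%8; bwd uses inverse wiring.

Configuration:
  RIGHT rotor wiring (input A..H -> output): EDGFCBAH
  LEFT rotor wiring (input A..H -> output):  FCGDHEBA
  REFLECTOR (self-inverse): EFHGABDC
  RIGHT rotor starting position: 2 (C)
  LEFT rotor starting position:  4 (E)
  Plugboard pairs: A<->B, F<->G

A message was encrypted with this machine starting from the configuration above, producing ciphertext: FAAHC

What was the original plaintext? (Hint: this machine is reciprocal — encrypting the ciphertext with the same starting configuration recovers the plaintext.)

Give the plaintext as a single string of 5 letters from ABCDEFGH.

Char 1 ('F'): step: R->3, L=4; F->plug->G->R->A->L->D->refl->G->L'->F->R'->D->plug->D
Char 2 ('A'): step: R->4, L=4; A->plug->B->R->F->L->G->refl->D->L'->A->R'->E->plug->E
Char 3 ('A'): step: R->5, L=4; A->plug->B->R->D->L->E->refl->A->L'->B->R'->F->plug->G
Char 4 ('H'): step: R->6, L=4; H->plug->H->R->D->L->E->refl->A->L'->B->R'->B->plug->A
Char 5 ('C'): step: R->7, L=4; C->plug->C->R->E->L->B->refl->F->L'->C->R'->G->plug->F

Answer: DEGAF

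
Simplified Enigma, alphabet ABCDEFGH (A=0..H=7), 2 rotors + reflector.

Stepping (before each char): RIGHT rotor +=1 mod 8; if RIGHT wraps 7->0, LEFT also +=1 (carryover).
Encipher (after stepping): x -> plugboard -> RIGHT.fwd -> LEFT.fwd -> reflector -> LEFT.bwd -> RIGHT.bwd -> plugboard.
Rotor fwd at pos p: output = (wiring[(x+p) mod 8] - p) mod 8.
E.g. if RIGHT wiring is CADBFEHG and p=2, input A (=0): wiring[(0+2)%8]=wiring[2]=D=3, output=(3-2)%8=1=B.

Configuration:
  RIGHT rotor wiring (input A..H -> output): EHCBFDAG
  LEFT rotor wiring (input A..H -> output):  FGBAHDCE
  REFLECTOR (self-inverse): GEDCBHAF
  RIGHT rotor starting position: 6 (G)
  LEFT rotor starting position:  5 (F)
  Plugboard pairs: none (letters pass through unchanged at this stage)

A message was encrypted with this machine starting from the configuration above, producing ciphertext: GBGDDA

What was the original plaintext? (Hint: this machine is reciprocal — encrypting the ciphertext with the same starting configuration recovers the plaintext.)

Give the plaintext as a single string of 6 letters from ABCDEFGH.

Answer: BCDCGF

Derivation:
Char 1 ('G'): step: R->7, L=5; G->plug->G->R->E->L->B->refl->E->L'->F->R'->B->plug->B
Char 2 ('B'): step: R->0, L->6 (L advanced); B->plug->B->R->H->L->F->refl->H->L'->C->R'->C->plug->C
Char 3 ('G'): step: R->1, L=6; G->plug->G->R->F->L->C->refl->D->L'->E->R'->D->plug->D
Char 4 ('D'): step: R->2, L=6; D->plug->D->R->B->L->G->refl->A->L'->D->R'->C->plug->C
Char 5 ('D'): step: R->3, L=6; D->plug->D->R->F->L->C->refl->D->L'->E->R'->G->plug->G
Char 6 ('A'): step: R->4, L=6; A->plug->A->R->B->L->G->refl->A->L'->D->R'->F->plug->F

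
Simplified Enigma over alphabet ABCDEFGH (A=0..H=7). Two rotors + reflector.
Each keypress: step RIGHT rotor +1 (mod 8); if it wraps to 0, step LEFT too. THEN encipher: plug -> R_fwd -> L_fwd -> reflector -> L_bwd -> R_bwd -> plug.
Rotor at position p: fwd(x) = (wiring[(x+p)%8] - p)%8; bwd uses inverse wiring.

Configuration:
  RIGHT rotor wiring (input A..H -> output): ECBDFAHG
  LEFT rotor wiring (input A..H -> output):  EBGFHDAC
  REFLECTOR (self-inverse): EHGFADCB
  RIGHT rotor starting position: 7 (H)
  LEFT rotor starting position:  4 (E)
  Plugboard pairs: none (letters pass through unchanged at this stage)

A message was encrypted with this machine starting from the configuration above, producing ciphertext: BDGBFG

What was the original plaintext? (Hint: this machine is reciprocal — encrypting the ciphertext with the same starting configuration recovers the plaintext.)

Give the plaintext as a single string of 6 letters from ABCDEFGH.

Char 1 ('B'): step: R->0, L->5 (L advanced); B->plug->B->R->C->L->F->refl->D->L'->B->R'->C->plug->C
Char 2 ('D'): step: R->1, L=5; D->plug->D->R->E->L->E->refl->A->L'->G->R'->F->plug->F
Char 3 ('G'): step: R->2, L=5; G->plug->G->R->C->L->F->refl->D->L'->B->R'->B->plug->B
Char 4 ('B'): step: R->3, L=5; B->plug->B->R->C->L->F->refl->D->L'->B->R'->F->plug->F
Char 5 ('F'): step: R->4, L=5; F->plug->F->R->G->L->A->refl->E->L'->E->R'->B->plug->B
Char 6 ('G'): step: R->5, L=5; G->plug->G->R->G->L->A->refl->E->L'->E->R'->F->plug->F

Answer: CFBFBF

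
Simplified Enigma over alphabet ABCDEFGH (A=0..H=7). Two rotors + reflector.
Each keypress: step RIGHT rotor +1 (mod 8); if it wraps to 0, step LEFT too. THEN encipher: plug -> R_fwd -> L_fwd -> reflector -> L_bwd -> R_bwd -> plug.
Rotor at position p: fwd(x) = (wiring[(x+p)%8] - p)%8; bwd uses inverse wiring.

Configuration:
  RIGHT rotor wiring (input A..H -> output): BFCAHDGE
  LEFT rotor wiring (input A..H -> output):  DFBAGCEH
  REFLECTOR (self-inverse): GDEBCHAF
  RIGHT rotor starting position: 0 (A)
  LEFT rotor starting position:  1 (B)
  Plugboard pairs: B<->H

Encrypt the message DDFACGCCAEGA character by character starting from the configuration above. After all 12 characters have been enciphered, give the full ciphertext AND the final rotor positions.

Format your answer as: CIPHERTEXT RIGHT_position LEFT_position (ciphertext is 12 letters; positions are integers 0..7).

Answer: HHECEHEBEFHF 4 2

Derivation:
Char 1 ('D'): step: R->1, L=1; D->plug->D->R->G->L->G->refl->A->L'->B->R'->B->plug->H
Char 2 ('D'): step: R->2, L=1; D->plug->D->R->B->L->A->refl->G->L'->G->R'->B->plug->H
Char 3 ('F'): step: R->3, L=1; F->plug->F->R->G->L->G->refl->A->L'->B->R'->E->plug->E
Char 4 ('A'): step: R->4, L=1; A->plug->A->R->D->L->F->refl->H->L'->C->R'->C->plug->C
Char 5 ('C'): step: R->5, L=1; C->plug->C->R->H->L->C->refl->E->L'->A->R'->E->plug->E
Char 6 ('G'): step: R->6, L=1; G->plug->G->R->B->L->A->refl->G->L'->G->R'->B->plug->H
Char 7 ('C'): step: R->7, L=1; C->plug->C->R->G->L->G->refl->A->L'->B->R'->E->plug->E
Char 8 ('C'): step: R->0, L->2 (L advanced); C->plug->C->R->C->L->E->refl->C->L'->E->R'->H->plug->B
Char 9 ('A'): step: R->1, L=2; A->plug->A->R->E->L->C->refl->E->L'->C->R'->E->plug->E
Char 10 ('E'): step: R->2, L=2; E->plug->E->R->E->L->C->refl->E->L'->C->R'->F->plug->F
Char 11 ('G'): step: R->3, L=2; G->plug->G->R->C->L->E->refl->C->L'->E->R'->B->plug->H
Char 12 ('A'): step: R->4, L=2; A->plug->A->R->D->L->A->refl->G->L'->B->R'->F->plug->F
Final: ciphertext=HHECEHEBEFHF, RIGHT=4, LEFT=2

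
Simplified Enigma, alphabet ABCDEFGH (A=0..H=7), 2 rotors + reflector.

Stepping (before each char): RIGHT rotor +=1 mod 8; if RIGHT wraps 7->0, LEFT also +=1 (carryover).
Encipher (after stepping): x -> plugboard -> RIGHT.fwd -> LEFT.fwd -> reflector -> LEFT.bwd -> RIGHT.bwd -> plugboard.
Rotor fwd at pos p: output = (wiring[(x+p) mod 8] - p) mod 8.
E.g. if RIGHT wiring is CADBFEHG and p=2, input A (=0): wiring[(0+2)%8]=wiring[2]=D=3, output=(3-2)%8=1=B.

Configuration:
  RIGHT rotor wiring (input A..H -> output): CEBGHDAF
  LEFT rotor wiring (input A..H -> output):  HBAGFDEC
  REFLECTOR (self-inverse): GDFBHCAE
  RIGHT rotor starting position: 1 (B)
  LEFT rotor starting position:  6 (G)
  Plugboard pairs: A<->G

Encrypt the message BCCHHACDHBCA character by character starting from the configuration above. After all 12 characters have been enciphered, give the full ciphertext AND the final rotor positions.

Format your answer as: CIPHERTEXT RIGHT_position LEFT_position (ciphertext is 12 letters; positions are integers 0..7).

Answer: GDBBFEHAGHED 5 7

Derivation:
Char 1 ('B'): step: R->2, L=6; B->plug->B->R->E->L->C->refl->F->L'->H->R'->A->plug->G
Char 2 ('C'): step: R->3, L=6; C->plug->C->R->A->L->G->refl->A->L'->F->R'->D->plug->D
Char 3 ('C'): step: R->4, L=6; C->plug->C->R->E->L->C->refl->F->L'->H->R'->B->plug->B
Char 4 ('H'): step: R->5, L=6; H->plug->H->R->C->L->B->refl->D->L'->D->R'->B->plug->B
Char 5 ('H'): step: R->6, L=6; H->plug->H->R->F->L->A->refl->G->L'->A->R'->F->plug->F
Char 6 ('A'): step: R->7, L=6; A->plug->G->R->E->L->C->refl->F->L'->H->R'->E->plug->E
Char 7 ('C'): step: R->0, L->7 (L advanced); C->plug->C->R->B->L->A->refl->G->L'->F->R'->H->plug->H
Char 8 ('D'): step: R->1, L=7; D->plug->D->R->G->L->E->refl->H->L'->E->R'->G->plug->A
Char 9 ('H'): step: R->2, L=7; H->plug->H->R->C->L->C->refl->F->L'->H->R'->A->plug->G
Char 10 ('B'): step: R->3, L=7; B->plug->B->R->E->L->H->refl->E->L'->G->R'->H->plug->H
Char 11 ('C'): step: R->4, L=7; C->plug->C->R->E->L->H->refl->E->L'->G->R'->E->plug->E
Char 12 ('A'): step: R->5, L=7; A->plug->G->R->B->L->A->refl->G->L'->F->R'->D->plug->D
Final: ciphertext=GDBBFEHAGHED, RIGHT=5, LEFT=7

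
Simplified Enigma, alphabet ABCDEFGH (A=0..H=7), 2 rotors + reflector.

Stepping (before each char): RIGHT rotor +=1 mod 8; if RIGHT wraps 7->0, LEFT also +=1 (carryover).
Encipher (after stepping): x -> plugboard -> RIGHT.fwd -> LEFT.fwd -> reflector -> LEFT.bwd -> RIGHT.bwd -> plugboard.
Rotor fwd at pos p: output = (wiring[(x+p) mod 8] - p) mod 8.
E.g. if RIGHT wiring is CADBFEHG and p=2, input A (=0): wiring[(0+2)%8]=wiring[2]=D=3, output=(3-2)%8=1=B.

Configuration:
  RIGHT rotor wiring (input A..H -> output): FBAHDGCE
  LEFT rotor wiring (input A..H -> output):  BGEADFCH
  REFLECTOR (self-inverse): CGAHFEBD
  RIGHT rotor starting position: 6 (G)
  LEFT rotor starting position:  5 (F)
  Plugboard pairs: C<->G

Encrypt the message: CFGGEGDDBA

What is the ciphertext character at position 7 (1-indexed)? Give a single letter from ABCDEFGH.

Char 1 ('C'): step: R->7, L=5; C->plug->G->R->H->L->G->refl->B->L'->E->R'->F->plug->F
Char 2 ('F'): step: R->0, L->6 (L advanced); F->plug->F->R->G->L->F->refl->E->L'->A->R'->C->plug->G
Char 3 ('G'): step: R->1, L=6; G->plug->C->R->G->L->F->refl->E->L'->A->R'->A->plug->A
Char 4 ('G'): step: R->2, L=6; G->plug->C->R->B->L->B->refl->G->L'->E->R'->D->plug->D
Char 5 ('E'): step: R->3, L=6; E->plug->E->R->B->L->B->refl->G->L'->E->R'->A->plug->A
Char 6 ('G'): step: R->4, L=6; G->plug->C->R->G->L->F->refl->E->L'->A->R'->D->plug->D
Char 7 ('D'): step: R->5, L=6; D->plug->D->R->A->L->E->refl->F->L'->G->R'->H->plug->H

H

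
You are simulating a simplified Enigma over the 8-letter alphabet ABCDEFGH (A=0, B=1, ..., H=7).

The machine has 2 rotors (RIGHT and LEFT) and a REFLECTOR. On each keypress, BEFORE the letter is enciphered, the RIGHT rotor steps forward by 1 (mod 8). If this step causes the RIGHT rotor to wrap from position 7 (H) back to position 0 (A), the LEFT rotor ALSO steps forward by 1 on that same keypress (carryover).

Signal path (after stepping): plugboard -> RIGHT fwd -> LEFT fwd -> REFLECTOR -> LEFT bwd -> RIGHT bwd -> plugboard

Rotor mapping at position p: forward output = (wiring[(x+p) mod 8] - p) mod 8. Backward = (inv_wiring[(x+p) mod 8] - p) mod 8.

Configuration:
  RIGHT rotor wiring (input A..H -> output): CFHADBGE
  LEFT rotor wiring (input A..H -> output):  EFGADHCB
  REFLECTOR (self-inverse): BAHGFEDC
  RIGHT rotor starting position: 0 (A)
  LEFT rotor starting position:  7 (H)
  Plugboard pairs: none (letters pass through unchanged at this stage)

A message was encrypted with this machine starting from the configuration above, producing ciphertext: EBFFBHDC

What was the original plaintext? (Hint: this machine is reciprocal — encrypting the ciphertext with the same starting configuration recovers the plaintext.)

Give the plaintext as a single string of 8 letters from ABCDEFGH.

Char 1 ('E'): step: R->1, L=7; E->plug->E->R->A->L->C->refl->H->L'->D->R'->G->plug->G
Char 2 ('B'): step: R->2, L=7; B->plug->B->R->G->L->A->refl->B->L'->E->R'->E->plug->E
Char 3 ('F'): step: R->3, L=7; F->plug->F->R->H->L->D->refl->G->L'->C->R'->G->plug->G
Char 4 ('F'): step: R->4, L=7; F->plug->F->R->B->L->F->refl->E->L'->F->R'->B->plug->B
Char 5 ('B'): step: R->5, L=7; B->plug->B->R->B->L->F->refl->E->L'->F->R'->D->plug->D
Char 6 ('H'): step: R->6, L=7; H->plug->H->R->D->L->H->refl->C->L'->A->R'->A->plug->A
Char 7 ('D'): step: R->7, L=7; D->plug->D->R->A->L->C->refl->H->L'->D->R'->B->plug->B
Char 8 ('C'): step: R->0, L->0 (L advanced); C->plug->C->R->H->L->B->refl->A->L'->D->R'->E->plug->E

Answer: GEGBDABE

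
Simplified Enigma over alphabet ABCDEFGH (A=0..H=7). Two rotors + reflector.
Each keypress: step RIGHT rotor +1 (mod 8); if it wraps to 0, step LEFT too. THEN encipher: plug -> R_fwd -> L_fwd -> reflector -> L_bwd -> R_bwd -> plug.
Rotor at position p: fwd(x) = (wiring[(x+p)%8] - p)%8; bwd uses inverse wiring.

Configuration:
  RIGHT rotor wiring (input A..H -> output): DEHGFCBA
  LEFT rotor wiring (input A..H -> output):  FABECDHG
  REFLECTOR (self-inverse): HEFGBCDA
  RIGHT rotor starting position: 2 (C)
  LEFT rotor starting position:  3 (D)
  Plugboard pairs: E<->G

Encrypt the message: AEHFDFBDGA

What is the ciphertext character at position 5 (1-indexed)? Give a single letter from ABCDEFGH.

Char 1 ('A'): step: R->3, L=3; A->plug->A->R->D->L->E->refl->B->L'->A->R'->F->plug->F
Char 2 ('E'): step: R->4, L=3; E->plug->G->R->D->L->E->refl->B->L'->A->R'->F->plug->F
Char 3 ('H'): step: R->5, L=3; H->plug->H->R->A->L->B->refl->E->L'->D->R'->C->plug->C
Char 4 ('F'): step: R->6, L=3; F->plug->F->R->A->L->B->refl->E->L'->D->R'->A->plug->A
Char 5 ('D'): step: R->7, L=3; D->plug->D->R->A->L->B->refl->E->L'->D->R'->G->plug->E

E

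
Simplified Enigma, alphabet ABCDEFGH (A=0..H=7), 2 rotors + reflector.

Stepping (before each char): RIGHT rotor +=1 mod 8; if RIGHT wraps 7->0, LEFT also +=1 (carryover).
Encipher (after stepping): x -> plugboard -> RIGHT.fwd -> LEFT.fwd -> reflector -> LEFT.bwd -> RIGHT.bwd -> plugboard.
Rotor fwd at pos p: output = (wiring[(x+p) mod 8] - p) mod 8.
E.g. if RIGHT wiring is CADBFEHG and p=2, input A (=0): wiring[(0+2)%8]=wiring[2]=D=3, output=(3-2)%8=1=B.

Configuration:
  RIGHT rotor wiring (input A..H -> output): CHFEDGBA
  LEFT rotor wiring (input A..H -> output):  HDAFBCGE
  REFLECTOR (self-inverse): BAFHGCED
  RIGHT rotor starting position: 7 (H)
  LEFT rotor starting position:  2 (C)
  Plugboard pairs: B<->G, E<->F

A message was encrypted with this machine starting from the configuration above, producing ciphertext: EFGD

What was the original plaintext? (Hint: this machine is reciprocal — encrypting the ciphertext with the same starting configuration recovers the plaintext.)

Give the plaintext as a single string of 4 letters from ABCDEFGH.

Char 1 ('E'): step: R->0, L->3 (L advanced); E->plug->F->R->G->L->A->refl->B->L'->E->R'->D->plug->D
Char 2 ('F'): step: R->1, L=3; F->plug->E->R->F->L->E->refl->G->L'->B->R'->H->plug->H
Char 3 ('G'): step: R->2, L=3; G->plug->B->R->C->L->H->refl->D->L'->D->R'->A->plug->A
Char 4 ('D'): step: R->3, L=3; D->plug->D->R->G->L->A->refl->B->L'->E->R'->G->plug->B

Answer: DHAB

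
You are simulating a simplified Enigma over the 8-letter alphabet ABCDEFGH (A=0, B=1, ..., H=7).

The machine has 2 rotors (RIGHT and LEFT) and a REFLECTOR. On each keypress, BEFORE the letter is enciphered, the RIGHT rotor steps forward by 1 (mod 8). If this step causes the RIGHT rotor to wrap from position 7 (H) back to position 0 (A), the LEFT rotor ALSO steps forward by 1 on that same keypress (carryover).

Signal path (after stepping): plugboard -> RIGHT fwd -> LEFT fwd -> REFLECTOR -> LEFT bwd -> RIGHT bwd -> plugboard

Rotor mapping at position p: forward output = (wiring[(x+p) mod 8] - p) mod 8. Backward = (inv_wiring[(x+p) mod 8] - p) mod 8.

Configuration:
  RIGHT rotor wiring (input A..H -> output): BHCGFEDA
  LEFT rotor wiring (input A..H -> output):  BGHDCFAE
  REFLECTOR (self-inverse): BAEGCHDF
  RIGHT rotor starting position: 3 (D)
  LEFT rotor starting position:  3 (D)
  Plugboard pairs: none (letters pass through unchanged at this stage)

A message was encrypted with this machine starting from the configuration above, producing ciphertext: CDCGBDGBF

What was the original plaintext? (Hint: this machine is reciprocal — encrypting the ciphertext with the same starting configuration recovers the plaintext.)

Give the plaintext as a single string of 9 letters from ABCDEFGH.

Answer: HHDFFGBEA

Derivation:
Char 1 ('C'): step: R->4, L=3; C->plug->C->R->H->L->E->refl->C->L'->C->R'->H->plug->H
Char 2 ('D'): step: R->5, L=3; D->plug->D->R->E->L->B->refl->A->L'->A->R'->H->plug->H
Char 3 ('C'): step: R->6, L=3; C->plug->C->R->D->L->F->refl->H->L'->B->R'->D->plug->D
Char 4 ('G'): step: R->7, L=3; G->plug->G->R->F->L->G->refl->D->L'->G->R'->F->plug->F
Char 5 ('B'): step: R->0, L->4 (L advanced); B->plug->B->R->H->L->H->refl->F->L'->E->R'->F->plug->F
Char 6 ('D'): step: R->1, L=4; D->plug->D->R->E->L->F->refl->H->L'->H->R'->G->plug->G
Char 7 ('G'): step: R->2, L=4; G->plug->G->R->H->L->H->refl->F->L'->E->R'->B->plug->B
Char 8 ('B'): step: R->3, L=4; B->plug->B->R->C->L->E->refl->C->L'->F->R'->E->plug->E
Char 9 ('F'): step: R->4, L=4; F->plug->F->R->D->L->A->refl->B->L'->B->R'->A->plug->A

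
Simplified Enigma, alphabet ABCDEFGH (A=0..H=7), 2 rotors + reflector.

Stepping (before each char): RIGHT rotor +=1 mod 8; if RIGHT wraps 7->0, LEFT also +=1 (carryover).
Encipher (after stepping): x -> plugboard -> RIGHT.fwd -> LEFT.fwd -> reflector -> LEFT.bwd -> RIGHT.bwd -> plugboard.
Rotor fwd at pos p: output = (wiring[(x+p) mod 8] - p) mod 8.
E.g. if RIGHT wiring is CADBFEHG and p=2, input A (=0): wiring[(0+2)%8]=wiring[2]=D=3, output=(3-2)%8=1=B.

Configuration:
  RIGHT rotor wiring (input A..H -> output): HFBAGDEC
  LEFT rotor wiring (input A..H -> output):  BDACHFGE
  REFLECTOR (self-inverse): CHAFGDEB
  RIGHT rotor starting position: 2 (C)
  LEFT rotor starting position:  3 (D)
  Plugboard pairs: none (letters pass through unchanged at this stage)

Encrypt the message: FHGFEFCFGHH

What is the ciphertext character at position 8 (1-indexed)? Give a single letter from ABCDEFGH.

Char 1 ('F'): step: R->3, L=3; F->plug->F->R->E->L->B->refl->H->L'->A->R'->C->plug->C
Char 2 ('H'): step: R->4, L=3; H->plug->H->R->E->L->B->refl->H->L'->A->R'->C->plug->C
Char 3 ('G'): step: R->5, L=3; G->plug->G->R->D->L->D->refl->F->L'->H->R'->B->plug->B
Char 4 ('F'): step: R->6, L=3; F->plug->F->R->C->L->C->refl->A->L'->G->R'->A->plug->A
Char 5 ('E'): step: R->7, L=3; E->plug->E->R->B->L->E->refl->G->L'->F->R'->H->plug->H
Char 6 ('F'): step: R->0, L->4 (L advanced); F->plug->F->R->D->L->A->refl->C->L'->C->R'->H->plug->H
Char 7 ('C'): step: R->1, L=4; C->plug->C->R->H->L->G->refl->E->L'->G->R'->H->plug->H
Char 8 ('F'): step: R->2, L=4; F->plug->F->R->A->L->D->refl->F->L'->E->R'->C->plug->C

C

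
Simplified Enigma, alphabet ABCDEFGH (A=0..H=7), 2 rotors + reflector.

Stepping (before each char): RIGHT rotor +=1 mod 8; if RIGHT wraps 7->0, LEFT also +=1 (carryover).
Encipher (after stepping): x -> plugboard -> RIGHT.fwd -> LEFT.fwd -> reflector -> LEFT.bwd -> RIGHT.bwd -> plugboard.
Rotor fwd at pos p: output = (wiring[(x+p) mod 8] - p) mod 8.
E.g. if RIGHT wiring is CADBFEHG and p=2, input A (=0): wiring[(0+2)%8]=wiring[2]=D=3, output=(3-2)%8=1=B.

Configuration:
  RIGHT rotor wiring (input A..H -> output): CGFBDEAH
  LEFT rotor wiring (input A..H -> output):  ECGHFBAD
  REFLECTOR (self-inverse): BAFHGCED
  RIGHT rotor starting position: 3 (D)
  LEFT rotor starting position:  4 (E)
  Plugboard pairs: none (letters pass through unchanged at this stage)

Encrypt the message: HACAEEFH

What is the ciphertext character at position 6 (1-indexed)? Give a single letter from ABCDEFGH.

Char 1 ('H'): step: R->4, L=4; H->plug->H->R->F->L->G->refl->E->L'->C->R'->F->plug->F
Char 2 ('A'): step: R->5, L=4; A->plug->A->R->H->L->D->refl->H->L'->D->R'->B->plug->B
Char 3 ('C'): step: R->6, L=4; C->plug->C->R->E->L->A->refl->B->L'->A->R'->D->plug->D
Char 4 ('A'): step: R->7, L=4; A->plug->A->R->A->L->B->refl->A->L'->E->R'->F->plug->F
Char 5 ('E'): step: R->0, L->5 (L advanced); E->plug->E->R->D->L->H->refl->D->L'->B->R'->D->plug->D
Char 6 ('E'): step: R->1, L=5; E->plug->E->R->D->L->H->refl->D->L'->B->R'->H->plug->H

H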